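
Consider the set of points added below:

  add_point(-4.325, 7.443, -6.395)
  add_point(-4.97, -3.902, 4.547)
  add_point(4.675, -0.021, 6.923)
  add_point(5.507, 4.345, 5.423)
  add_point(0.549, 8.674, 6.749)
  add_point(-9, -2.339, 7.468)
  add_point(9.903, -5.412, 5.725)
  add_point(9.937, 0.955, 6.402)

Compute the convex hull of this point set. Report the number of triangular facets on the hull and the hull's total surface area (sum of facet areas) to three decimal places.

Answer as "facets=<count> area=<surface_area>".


8 of the 8 inputs are extreme points: [0, 1, 2, 3, 4, 5, 6, 7].

Area of each hull facet:
  f1: (p0, p4, p5) → 99.5160
  f2: (p6, p0, p7) → 62.7389
  f3: (p2, p4, p5) → 64.3123
  f4: (p2, p4, p7) → 25.0323
  f5: (p2, p6, p5) → 43.5442
  f6: (p2, p6, p7) → 16.9476
  f7: (p3, p4, p7) → 7.0174
  f8: (p3, p0, p7) → 29.9221
  f9: (p3, p0, p4) → 47.2375
  f10: (p1, p0, p5) → 40.2790
  f11: (p1, p6, p5) → 25.7682
  f12: (p1, p6, p0) → 117.8380
Σ area = 580.154

Check V−E+F: 8 − 18 + 12 = 2.

facets=12 area=580.154


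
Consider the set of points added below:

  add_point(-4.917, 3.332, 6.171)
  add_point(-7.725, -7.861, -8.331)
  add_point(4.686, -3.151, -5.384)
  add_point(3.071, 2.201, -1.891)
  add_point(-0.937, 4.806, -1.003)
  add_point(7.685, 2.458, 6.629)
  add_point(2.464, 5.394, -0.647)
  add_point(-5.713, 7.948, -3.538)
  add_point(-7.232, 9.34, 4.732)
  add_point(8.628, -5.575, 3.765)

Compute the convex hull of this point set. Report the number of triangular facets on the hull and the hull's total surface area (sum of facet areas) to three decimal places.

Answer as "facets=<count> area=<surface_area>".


Hull vertices (8/10): indices [0, 1, 2, 5, 6, 7, 8, 9].

Per-facet area ½‖(b−a)×(c−a)‖:
  f1: (p2, p9, p1) → 61.8071
  f2: (p2, p5, p9) → 43.9599
  f3: (p0, p9, p1) → 143.9894
  f4: (p0, p8, p1) → 57.7924
  f5: (p0, p5, p9) → 53.5115
  f6: (p0, p5, p8) → 37.8282
  f7: (p6, p5, p8) → 54.2464
  f8: (p6, p2, p5) → 47.2015
  f9: (p7, p8, p1) → 64.5836
  f10: (p7, p6, p8) → 38.3236
  f11: (p7, p2, p1) → 97.8681
  f12: (p7, p6, p2) → 43.3444
Σ area = 744.456

Euler: V−E+F = 8−18+12 = 2.

facets=12 area=744.456


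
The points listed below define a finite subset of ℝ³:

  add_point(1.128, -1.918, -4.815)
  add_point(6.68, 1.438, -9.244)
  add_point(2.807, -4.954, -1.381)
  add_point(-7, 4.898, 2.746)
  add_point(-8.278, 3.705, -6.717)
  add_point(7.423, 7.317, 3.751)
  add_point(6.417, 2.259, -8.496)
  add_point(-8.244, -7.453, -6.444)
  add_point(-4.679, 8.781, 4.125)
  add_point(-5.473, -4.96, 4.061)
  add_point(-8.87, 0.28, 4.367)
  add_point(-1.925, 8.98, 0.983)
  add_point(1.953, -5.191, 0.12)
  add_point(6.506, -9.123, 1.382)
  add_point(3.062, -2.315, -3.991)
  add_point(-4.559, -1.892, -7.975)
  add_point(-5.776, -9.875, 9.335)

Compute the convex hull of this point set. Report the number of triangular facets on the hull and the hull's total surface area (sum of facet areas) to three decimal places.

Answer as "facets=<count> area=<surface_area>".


12 of the 17 inputs are extreme points: [1, 3, 4, 5, 6, 7, 8, 10, 11, 13, 15, 16].

Per-facet area ½‖(b−a)×(c−a)‖:
  f1: (p7, p16, p10) → 76.8268
  f2: (p8, p16, p10) → 41.1985
  f3: (p8, p16, p5) → 118.1517
  f4: (p13, p16, p5) → 121.8402
  f5: (p13, p1, p5) → 100.0425
  f6: (p13, p7, p16) → 107.9398
  f7: (p13, p7, p1) → 115.7186
  f8: (p11, p8, p5) → 18.9203
  f9: (p3, p8, p10) → 7.2887
  f10: (p6, p1, p5) → 3.8655
  f11: (p6, p11, p5) → 63.3535
  f12: (p4, p11, p8) → 23.4439
  f13: (p4, p3, p8) → 20.2786
  f14: (p4, p7, p10) → 61.4627
  f15: (p4, p3, p10) → 24.9334
  f16: (p4, p6, p1) → 7.8648
  f17: (p4, p6, p11) → 75.8437
  f18: (p15, p7, p1) → 25.9027
  f19: (p15, p4, p1) → 38.3557
  f20: (p15, p4, p7) → 22.0771
Σ area = 1075.309

Check V−E+F: 12 − 30 + 20 = 2.

facets=20 area=1075.309


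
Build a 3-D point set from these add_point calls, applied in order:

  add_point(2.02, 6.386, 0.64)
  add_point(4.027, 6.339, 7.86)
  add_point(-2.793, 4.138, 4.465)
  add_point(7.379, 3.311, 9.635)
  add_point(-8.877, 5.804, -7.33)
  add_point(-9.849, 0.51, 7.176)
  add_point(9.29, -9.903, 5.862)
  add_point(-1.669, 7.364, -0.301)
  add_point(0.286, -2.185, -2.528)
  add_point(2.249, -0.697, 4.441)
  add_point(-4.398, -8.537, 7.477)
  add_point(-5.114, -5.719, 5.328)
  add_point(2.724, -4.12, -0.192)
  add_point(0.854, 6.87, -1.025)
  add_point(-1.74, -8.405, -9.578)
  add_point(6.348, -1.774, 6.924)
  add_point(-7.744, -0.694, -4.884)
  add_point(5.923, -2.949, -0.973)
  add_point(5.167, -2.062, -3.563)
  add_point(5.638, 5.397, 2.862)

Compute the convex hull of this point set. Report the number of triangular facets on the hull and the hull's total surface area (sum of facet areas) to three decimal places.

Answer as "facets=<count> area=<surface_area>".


Hull vertices (12/20): indices [1, 3, 4, 5, 6, 7, 10, 13, 14, 16, 18, 19].

Triangle areas on the boundary:
  f1: (p10, p3, p5) → 86.4380
  f2: (p10, p3, p6) → 92.7329
  f3: (p10, p14, p6) → 115.2116
  f4: (p16, p4, p5) → 42.1812
  f5: (p16, p4, p14) → 30.6332
  f6: (p16, p10, p5) → 64.3129
  f7: (p16, p10, p14) → 80.6189
  f8: (p7, p4, p5) → 65.8249
  f9: (p18, p4, p14) → 85.2270
  f10: (p18, p14, p6) → 69.8413
  f11: (p1, p7, p5) → 64.2958
  f12: (p1, p3, p5) → 33.3249
  f13: (p13, p7, p4) → 12.1297
  f14: (p13, p18, p4) → 59.0376
  f15: (p13, p1, p7) → 12.5860
  f16: (p19, p13, p18) → 30.1574
  f17: (p19, p3, p6) → 50.5548
  f18: (p19, p18, p6) → 63.7110
  f19: (p19, p1, p3) → 12.9428
  f20: (p19, p13, p1) → 16.0969
Σ area = 1087.859

Euler characteristic 12−30+20 = 2 ✓

facets=20 area=1087.859


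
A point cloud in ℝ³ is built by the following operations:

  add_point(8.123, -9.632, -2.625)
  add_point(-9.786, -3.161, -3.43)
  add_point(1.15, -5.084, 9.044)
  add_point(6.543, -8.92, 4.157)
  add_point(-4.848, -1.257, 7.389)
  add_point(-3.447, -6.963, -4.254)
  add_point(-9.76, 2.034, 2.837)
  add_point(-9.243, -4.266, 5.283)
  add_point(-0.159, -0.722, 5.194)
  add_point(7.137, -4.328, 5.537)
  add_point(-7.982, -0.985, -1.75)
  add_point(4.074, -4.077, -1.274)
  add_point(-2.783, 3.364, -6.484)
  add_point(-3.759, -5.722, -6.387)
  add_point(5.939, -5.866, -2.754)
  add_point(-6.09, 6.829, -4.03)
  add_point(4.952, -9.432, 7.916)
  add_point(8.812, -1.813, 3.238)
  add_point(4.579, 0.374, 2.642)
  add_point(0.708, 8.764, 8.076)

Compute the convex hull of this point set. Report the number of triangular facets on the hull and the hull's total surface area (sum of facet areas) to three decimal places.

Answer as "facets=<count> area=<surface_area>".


Hull vertices (16/20): indices [0, 1, 2, 3, 4, 5, 6, 7, 9, 12, 13, 14, 15, 16, 17, 19].

Area of each hull facet:
  f1: (p12, p19, p17) → 101.3115
  f2: (p15, p12, p1) → 26.7353
  f3: (p15, p12, p19) → 37.0736
  f4: (p16, p3, p17) → 14.5057
  f5: (p16, p2, p19) → 27.3131
  f6: (p16, p7, p2) → 26.2023
  f7: (p0, p3, p17) → 26.2008
  f8: (p0, p16, p3) → 4.0345
  f9: (p4, p2, p19) → 41.8802
  f10: (p4, p7, p19) → 17.2075
  f11: (p4, p7, p2) → 18.8049
  f12: (p6, p7, p19) → 44.1346
  f13: (p6, p15, p19) → 59.2453
  f14: (p6, p7, p1) → 26.1816
  f15: (p6, p15, p1) → 36.1099
  f16: (p9, p19, p17) → 26.8951
  f17: (p9, p16, p17) → 3.2969
  f18: (p9, p16, p19) → 38.1203
  f19: (p14, p12, p17) → 51.2670
  f20: (p14, p0, p17) → 16.4450
  f21: (p14, p0, p12) → 9.6901
  f22: (p13, p12, p1) → 31.6992
  f23: (p13, p0, p12) → 58.4375
  f24: (p5, p0, p16) → 65.2084
  f25: (p5, p13, p0) → 13.9700
  f26: (p5, p16, p7) → 80.5281
  f27: (p5, p7, p1) → 32.7227
  f28: (p5, p13, p1) → 8.9144
Σ area = 944.135

Euler characteristic 16−42+28 = 2 ✓

facets=28 area=944.135


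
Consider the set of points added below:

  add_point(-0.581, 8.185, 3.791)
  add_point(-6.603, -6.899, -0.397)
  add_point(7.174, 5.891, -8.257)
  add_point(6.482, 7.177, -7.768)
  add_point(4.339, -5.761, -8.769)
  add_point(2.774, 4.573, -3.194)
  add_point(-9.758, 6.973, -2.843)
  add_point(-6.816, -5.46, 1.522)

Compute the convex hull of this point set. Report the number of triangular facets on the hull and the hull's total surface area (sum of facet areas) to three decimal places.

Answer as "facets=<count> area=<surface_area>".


Points on the hull: [0, 1, 2, 3, 4, 6, 7] (7 of 8).

Per-facet area ½‖(b−a)×(c−a)‖:
  f1: (p4, p2, p6) → 105.6298
  f2: (p4, p1, p6) → 99.7735
  f3: (p4, p0, p2) → 86.9130
  f4: (p3, p2, p6) → 11.2252
  f5: (p3, p0, p6) → 77.0703
  f6: (p3, p0, p2) → 8.6245
  f7: (p7, p1, p6) → 15.4449
  f8: (p7, p0, p6) → 74.1119
  f9: (p7, p4, p1) → 14.3817
  f10: (p7, p4, p0) → 113.2201
Σ area = 606.395

Euler characteristic 7−15+10 = 2 ✓

facets=10 area=606.395


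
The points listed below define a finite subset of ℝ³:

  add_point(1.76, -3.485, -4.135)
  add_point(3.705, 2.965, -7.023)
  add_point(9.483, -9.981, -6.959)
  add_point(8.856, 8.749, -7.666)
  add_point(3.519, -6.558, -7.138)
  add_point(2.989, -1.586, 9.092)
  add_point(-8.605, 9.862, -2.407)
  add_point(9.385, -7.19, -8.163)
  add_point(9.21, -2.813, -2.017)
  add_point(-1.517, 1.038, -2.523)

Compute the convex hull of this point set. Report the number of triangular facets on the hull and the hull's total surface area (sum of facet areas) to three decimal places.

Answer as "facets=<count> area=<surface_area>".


facets=12 area=763.435

Points on the hull: [1, 2, 3, 4, 5, 6, 7, 8] (8 of 10).

Facet areas (half cross-product norm):
  f1: (p3, p5, p6) → 164.9327
  f2: (p3, p7, p2) → 10.2946
  f3: (p4, p7, p2) → 9.0891
  f4: (p4, p5, p6) → 157.6671
  f5: (p4, p5, p2) → 57.7686
  f6: (p8, p5, p2) → 45.1068
  f7: (p8, p3, p2) → 48.8444
  f8: (p8, p3, p5) → 79.0001
  f9: (p1, p3, p7) → 43.0977
  f10: (p1, p4, p7) → 28.4091
  f11: (p1, p3, p6) → 56.1508
  f12: (p1, p4, p6) → 63.0738
Σ area = 763.435

Euler characteristic 8−18+12 = 2 ✓


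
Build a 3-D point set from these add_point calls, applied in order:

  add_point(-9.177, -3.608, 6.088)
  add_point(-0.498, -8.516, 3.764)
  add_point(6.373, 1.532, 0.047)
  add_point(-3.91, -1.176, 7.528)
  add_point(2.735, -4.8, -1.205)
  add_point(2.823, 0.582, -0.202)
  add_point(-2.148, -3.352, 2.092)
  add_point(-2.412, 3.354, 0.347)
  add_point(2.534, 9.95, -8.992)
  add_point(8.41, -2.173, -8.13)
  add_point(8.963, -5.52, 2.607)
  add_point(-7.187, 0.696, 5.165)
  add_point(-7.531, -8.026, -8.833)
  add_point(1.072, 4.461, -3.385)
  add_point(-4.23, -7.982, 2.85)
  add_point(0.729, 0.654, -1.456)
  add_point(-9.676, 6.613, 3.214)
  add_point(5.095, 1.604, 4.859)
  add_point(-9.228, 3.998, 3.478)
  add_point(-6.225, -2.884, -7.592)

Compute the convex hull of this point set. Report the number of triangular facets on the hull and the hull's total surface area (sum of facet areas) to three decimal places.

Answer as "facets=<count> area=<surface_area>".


facets=20 area=1039.872

Extreme-point indices: [0, 1, 2, 3, 8, 9, 10, 12, 14, 16, 17, 19] — 12 of 20 on the boundary.

Area of each hull facet:
  f1: (p12, p1, p10) → 67.5508
  f2: (p17, p8, p16) → 117.7376
  f3: (p19, p8, p16) → 108.8749
  f4: (p19, p12, p16) → 28.1241
  f5: (p19, p12, p8) → 19.3370
  f6: (p14, p12, p1) → 20.5559
  f7: (p9, p12, p10) → 95.6759
  f8: (p9, p12, p8) → 114.1257
  f9: (p2, p17, p10) → 19.2974
  f10: (p2, p17, p8) → 26.0066
  f11: (p2, p9, p10) → 36.1536
  f12: (p2, p9, p8) → 56.9190
  f13: (p0, p14, p1) → 11.1327
  f14: (p0, p12, p16) → 83.1484
  f15: (p0, p14, p12) → 43.3063
  f16: (p3, p1, p10) → 43.9889
  f17: (p3, p17, p10) → 39.8391
  f18: (p3, p0, p1) → 26.5472
  f19: (p3, p17, p16) → 51.0984
  f20: (p3, p0, p16) → 30.4523
Σ area = 1039.872

Euler characteristic 12−30+20 = 2 ✓


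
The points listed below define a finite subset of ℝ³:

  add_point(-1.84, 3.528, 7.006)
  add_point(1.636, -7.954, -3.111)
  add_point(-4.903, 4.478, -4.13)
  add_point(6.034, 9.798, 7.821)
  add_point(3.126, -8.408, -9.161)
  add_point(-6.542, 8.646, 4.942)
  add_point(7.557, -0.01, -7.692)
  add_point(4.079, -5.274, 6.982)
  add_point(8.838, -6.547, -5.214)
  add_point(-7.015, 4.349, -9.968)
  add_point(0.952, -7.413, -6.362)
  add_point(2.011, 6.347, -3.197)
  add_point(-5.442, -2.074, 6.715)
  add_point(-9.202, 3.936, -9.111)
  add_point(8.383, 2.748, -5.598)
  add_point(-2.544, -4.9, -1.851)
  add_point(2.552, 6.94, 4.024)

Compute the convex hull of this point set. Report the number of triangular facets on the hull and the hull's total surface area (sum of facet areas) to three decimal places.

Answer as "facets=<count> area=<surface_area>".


Hull vertices (15/17): indices [0, 1, 3, 4, 5, 6, 7, 8, 9, 10, 11, 12, 13, 14, 15].

Area of each hull facet:
  f1: (p14, p3, p8) → 64.4907
  f2: (p4, p9, p13) → 17.6868
  f3: (p5, p12, p13) → 81.4425
  f4: (p5, p9, p13) → 17.8284
  f5: (p5, p9, p3) → 96.8700
  f6: (p7, p3, p8) → 99.5998
  f7: (p7, p12, p3) → 75.0463
  f8: (p11, p9, p3) → 37.9145
  f9: (p11, p14, p3) → 46.6167
  f10: (p11, p14, p9) → 40.7083
  f11: (p15, p12, p13) → 62.0422
  f12: (p6, p14, p9) → 27.2708
  f13: (p6, p4, p9) → 72.2071
  f14: (p6, p14, p8) → 11.1958
  f15: (p6, p4, p8) → 25.4248
  f16: (p0, p12, p3) → 10.8545
  f17: (p0, p5, p3) → 36.4569
  f18: (p0, p5, p12) → 23.5160
  f19: (p1, p7, p12) → 53.1752
  f20: (p1, p15, p12) → 19.7068
  f21: (p1, p4, p8) → 20.9386
  f22: (p1, p7, p8) → 40.9337
  f23: (p10, p1, p4) → 5.0862
  f24: (p10, p1, p15) → 8.9644
  f25: (p10, p4, p13) → 25.4253
  f26: (p10, p15, p13) → 40.7656
Σ area = 1062.168

Check V−E+F: 15 − 39 + 26 = 2.

facets=26 area=1062.168


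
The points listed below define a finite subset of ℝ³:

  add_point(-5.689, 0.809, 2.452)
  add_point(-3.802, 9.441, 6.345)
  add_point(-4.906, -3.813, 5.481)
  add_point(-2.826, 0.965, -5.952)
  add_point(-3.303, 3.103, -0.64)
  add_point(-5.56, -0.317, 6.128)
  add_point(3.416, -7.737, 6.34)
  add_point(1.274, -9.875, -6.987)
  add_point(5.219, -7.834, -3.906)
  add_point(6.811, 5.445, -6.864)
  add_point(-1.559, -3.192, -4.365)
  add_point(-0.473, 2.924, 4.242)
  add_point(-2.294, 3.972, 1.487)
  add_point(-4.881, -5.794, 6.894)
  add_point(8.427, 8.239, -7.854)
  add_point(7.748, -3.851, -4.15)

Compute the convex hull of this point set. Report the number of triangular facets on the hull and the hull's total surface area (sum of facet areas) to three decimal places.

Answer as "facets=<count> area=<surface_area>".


facets=16 area=825.694

10 of the 16 inputs are extreme points: [0, 1, 3, 5, 6, 7, 8, 13, 14, 15].

Facet areas (half cross-product norm):
  f1: (p13, p7, p0) → 61.1018
  f2: (p3, p7, p0) → 50.8026
  f3: (p3, p7, p14) → 77.2206
  f4: (p3, p1, p0) → 40.8550
  f5: (p3, p1, p14) → 100.3560
  f6: (p15, p7, p14) → 48.4221
  f7: (p5, p13, p0) → 9.7098
  f8: (p5, p1, p0) → 18.4131
  f9: (p5, p1, p13) → 9.2289
  f10: (p8, p15, p7) → 9.3679
  f11: (p6, p1, p13) → 64.4566
  f12: (p6, p8, p15) → 24.3483
  f13: (p6, p1, p14) → 166.2379
  f14: (p6, p15, p14) → 61.6316
  f15: (p6, p13, p7) → 58.2681
  f16: (p6, p8, p7) → 25.2743
Σ area = 825.694

Euler characteristic 10−24+16 = 2 ✓


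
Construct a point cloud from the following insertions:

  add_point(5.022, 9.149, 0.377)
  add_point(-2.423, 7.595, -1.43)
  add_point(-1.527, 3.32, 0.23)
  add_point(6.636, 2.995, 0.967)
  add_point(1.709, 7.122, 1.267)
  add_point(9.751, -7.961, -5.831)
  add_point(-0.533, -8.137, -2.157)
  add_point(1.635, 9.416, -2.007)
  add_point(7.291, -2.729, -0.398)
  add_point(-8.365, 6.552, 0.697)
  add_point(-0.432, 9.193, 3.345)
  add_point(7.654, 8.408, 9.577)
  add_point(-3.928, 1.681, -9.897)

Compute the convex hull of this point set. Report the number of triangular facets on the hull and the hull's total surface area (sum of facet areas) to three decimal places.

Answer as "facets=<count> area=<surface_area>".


facets=12 area=800.130

Hull vertices (8/13): indices [0, 5, 6, 7, 9, 10, 11, 12].

Area of each hull facet:
  f1: (p12, p7, p9) → 60.1885
  f2: (p12, p7, p5) → 105.1929
  f3: (p6, p11, p9) → 151.1343
  f4: (p6, p11, p5) → 117.4081
  f5: (p6, p12, p9) → 80.2440
  f6: (p6, p12, p5) → 70.7062
  f7: (p10, p11, p9) → 21.7367
  f8: (p10, p7, p9) → 25.1387
  f9: (p0, p11, p5) → 88.8175
  f10: (p0, p7, p5) → 38.9190
  f11: (p0, p10, p11) → 29.0898
  f12: (p0, p10, p7) → 11.5547
Σ area = 800.130

Euler characteristic 8−18+12 = 2 ✓


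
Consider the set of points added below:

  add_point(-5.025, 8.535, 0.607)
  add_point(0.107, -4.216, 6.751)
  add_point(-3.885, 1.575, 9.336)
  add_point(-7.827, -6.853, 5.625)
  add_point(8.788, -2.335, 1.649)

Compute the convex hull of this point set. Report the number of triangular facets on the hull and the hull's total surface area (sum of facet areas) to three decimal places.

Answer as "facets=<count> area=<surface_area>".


Extreme-point indices: [0, 1, 2, 3, 4] — 5 of 5 on the boundary.

Per-facet area ½‖(b−a)×(c−a)‖:
  f1: (p0, p4, p3) → 128.2144
  f2: (p2, p0, p3) → 55.1424
  f3: (p2, p0, p4) → 85.0674
  f4: (p1, p4, p3) → 26.6057
  f5: (p1, p2, p3) → 30.8807
  f6: (p1, p2, p4) → 33.6408
Σ area = 359.551

Euler characteristic 5−9+6 = 2 ✓

facets=6 area=359.551


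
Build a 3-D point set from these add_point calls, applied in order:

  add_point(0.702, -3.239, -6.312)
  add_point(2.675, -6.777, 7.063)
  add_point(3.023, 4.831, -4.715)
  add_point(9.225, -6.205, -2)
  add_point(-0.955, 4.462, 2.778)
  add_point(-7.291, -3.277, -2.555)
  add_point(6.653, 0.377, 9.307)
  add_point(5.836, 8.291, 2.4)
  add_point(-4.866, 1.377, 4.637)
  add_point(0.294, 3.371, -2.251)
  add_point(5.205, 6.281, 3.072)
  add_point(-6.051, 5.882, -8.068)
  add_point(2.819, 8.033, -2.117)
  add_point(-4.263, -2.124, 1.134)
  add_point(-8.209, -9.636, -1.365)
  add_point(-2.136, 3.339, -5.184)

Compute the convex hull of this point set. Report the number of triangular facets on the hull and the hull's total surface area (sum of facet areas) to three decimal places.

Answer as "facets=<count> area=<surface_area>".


facets=20 area=849.012

12 of the 16 inputs are extreme points: [0, 1, 2, 3, 4, 5, 6, 7, 8, 11, 12, 14].

Triangle areas on the boundary:
  f1: (p6, p7, p3) → 69.2166
  f2: (p0, p3, p14) → 57.4765
  f3: (p0, p11, p14) → 69.0093
  f4: (p2, p7, p3) → 54.3534
  f5: (p2, p0, p3) → 42.7233
  f6: (p2, p0, p11) → 40.6087
  f7: (p1, p3, p14) → 78.6909
  f8: (p1, p6, p3) → 47.2631
  f9: (p8, p1, p14) → 69.4120
  f10: (p8, p1, p6) → 46.8678
  f11: (p8, p6, p7) → 60.8332
  f12: (p12, p11, p7) → 11.9739
  f13: (p12, p2, p7) → 9.5043
  f14: (p12, p2, p11) → 20.0100
  f15: (p5, p11, p14) → 12.2141
  f16: (p5, p8, p14) → 26.6606
  f17: (p5, p8, p11) → 47.8135
  f18: (p4, p11, p7) → 45.3955
  f19: (p4, p8, p7) → 6.9886
  f20: (p4, p8, p11) → 31.9972
Σ area = 849.012

Euler characteristic 12−30+20 = 2 ✓


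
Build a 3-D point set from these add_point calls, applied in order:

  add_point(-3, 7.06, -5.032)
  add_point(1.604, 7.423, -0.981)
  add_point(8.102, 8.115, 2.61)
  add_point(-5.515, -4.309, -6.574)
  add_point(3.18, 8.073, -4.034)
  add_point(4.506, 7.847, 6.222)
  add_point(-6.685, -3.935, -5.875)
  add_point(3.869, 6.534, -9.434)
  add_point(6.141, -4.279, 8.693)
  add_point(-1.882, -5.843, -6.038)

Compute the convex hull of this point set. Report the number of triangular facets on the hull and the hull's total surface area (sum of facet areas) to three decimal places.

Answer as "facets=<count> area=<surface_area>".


Extreme-point indices: [0, 2, 3, 4, 5, 6, 7, 8, 9] — 9 of 10 on the boundary.

Per-facet area ½‖(b−a)×(c−a)‖:
  f1: (p7, p8, p2) → 86.7758
  f2: (p5, p8, p6) → 117.2418
  f3: (p5, p8, p2) → 31.6993
  f4: (p9, p8, p6) → 40.2778
  f5: (p9, p7, p8) → 118.2146
  f6: (p0, p7, p6) → 46.8638
  f7: (p0, p5, p6) → 75.3708
  f8: (p3, p7, p6) → 9.3198
  f9: (p3, p9, p6) → 1.7203
  f10: (p3, p9, p7) → 27.9863
  f11: (p4, p5, p2) → 20.8656
  f12: (p4, p0, p5) → 31.5098
  f13: (p4, p7, p2) → 16.7967
  f14: (p4, p0, p7) → 17.8869
Σ area = 642.529

Check V−E+F: 9 − 21 + 14 = 2.

facets=14 area=642.529


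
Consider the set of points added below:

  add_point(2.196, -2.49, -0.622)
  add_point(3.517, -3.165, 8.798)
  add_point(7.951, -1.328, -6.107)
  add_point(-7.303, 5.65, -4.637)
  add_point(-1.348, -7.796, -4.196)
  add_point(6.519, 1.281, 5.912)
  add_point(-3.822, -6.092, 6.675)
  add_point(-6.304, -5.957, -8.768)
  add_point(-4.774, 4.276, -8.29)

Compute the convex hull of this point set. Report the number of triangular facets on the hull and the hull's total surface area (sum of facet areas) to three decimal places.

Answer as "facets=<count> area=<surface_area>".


8 of the 9 inputs are extreme points: [1, 2, 3, 4, 5, 6, 7, 8].

Area of each hull facet:
  f1: (p6, p7, p3) → 91.9393
  f2: (p6, p1, p3) → 67.7755
  f3: (p8, p7, p3) → 23.3337
  f4: (p8, p7, p2) → 70.5262
  f5: (p5, p1, p3) → 54.4449
  f6: (p5, p1, p2) → 35.1396
  f7: (p5, p8, p3) → 41.6707
  f8: (p5, p8, p2) → 87.0736
  f9: (p4, p1, p2) → 80.1519
  f10: (p4, p6, p1) → 45.8698
  f11: (p4, p7, p2) → 38.0719
  f12: (p4, p6, p7) → 35.4841
Σ area = 671.481

Euler characteristic 8−18+12 = 2 ✓

facets=12 area=671.481


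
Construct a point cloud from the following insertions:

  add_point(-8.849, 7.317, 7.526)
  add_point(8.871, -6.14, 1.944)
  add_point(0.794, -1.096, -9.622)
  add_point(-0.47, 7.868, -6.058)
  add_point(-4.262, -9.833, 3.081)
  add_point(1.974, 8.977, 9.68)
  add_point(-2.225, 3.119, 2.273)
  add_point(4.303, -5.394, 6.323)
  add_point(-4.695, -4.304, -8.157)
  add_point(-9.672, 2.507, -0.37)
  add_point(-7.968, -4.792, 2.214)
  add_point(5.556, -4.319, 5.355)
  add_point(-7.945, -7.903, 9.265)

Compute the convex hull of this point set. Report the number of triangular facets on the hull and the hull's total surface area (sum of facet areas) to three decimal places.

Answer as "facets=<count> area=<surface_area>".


facets=20 area=1051.509

Points on the hull: [0, 1, 2, 3, 4, 5, 7, 8, 9, 10, 11, 12] (12 of 13).

Per-facet area ½‖(b−a)×(c−a)‖:
  f1: (p3, p5, p1) → 133.0656
  f2: (p3, p2, p1) → 72.5317
  f3: (p0, p12, p9) → 64.8851
  f4: (p0, p12, p5) → 85.4231
  f5: (p0, p3, p9) → 55.7363
  f6: (p0, p3, p5) → 83.4775
  f7: (p7, p12, p1) → 23.5248
  f8: (p7, p12, p5) → 95.9396
  f9: (p10, p12, p9) → 22.6668
  f10: (p4, p12, p1) → 44.9352
  f11: (p4, p10, p12) → 21.7426
  f12: (p11, p5, p1) → 26.5484
  f13: (p11, p7, p1) → 4.0244
  f14: (p11, p7, p5) → 13.5226
  f15: (p8, p2, p1) → 48.5503
  f16: (p8, p4, p1) → 84.6691
  f17: (p8, p4, p10) → 34.3794
  f18: (p8, p10, p9) → 41.3363
  f19: (p8, p3, p9) → 63.9173
  f20: (p8, p3, p2) → 30.6333
Σ area = 1051.509

Euler: V−E+F = 12−30+20 = 2.


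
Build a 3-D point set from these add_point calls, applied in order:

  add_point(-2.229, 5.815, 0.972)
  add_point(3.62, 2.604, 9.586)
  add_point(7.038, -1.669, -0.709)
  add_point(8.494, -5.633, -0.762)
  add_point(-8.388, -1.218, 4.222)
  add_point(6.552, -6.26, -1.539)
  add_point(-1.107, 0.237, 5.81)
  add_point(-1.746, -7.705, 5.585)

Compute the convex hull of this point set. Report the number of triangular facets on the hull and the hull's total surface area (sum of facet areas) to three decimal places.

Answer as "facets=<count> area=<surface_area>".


Extreme-point indices: [0, 1, 2, 3, 4, 5, 7] — 7 of 8 on the boundary.

Facet areas (half cross-product norm):
  f1: (p1, p0, p4) → 53.4277
  f2: (p7, p1, p4) → 56.2106
  f3: (p7, p1, p3) → 70.6825
  f4: (p5, p0, p4) → 74.0598
  f5: (p5, p7, p4) → 48.5224
  f6: (p5, p7, p3) → 10.5873
  f7: (p2, p1, p3) → 21.9086
  f8: (p2, p1, p0) → 57.2629
  f9: (p2, p5, p3) → 4.6086
  f10: (p2, p5, p0) → 23.4917
Σ area = 420.762

Euler: V−E+F = 7−15+10 = 2.

facets=10 area=420.762


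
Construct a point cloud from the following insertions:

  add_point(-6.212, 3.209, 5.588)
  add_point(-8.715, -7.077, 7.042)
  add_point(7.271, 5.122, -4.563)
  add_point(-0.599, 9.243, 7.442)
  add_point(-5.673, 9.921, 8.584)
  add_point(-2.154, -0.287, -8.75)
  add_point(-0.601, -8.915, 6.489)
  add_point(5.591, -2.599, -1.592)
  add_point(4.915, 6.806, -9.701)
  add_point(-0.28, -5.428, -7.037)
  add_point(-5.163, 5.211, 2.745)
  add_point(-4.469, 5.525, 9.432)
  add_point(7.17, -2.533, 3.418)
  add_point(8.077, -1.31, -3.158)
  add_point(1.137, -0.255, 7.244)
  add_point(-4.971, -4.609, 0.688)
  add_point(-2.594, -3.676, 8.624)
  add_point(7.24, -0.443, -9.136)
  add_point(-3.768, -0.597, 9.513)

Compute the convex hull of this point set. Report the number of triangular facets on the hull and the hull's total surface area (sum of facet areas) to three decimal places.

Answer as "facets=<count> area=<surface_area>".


facets=28 area=972.359

Points on the hull: [1, 2, 3, 4, 5, 6, 8, 9, 10, 11, 12, 13, 14, 16, 17, 18] (16 of 19).

Triangle areas on the boundary:
  f1: (p2, p12, p13) → 20.8348
  f2: (p2, p17, p13) → 18.8511
  f3: (p2, p17, p8) → 20.0199
  f4: (p5, p17, p8) → 34.0396
  f5: (p5, p17, p9) → 25.4560
  f6: (p5, p8, p4) → 101.5335
  f7: (p5, p9, p1) → 46.5385
  f8: (p6, p9, p1) → 58.2195
  f9: (p6, p12, p13) → 30.8564
  f10: (p6, p17, p13) → 35.9285
  f11: (p6, p17, p9) → 60.0596
  f12: (p3, p2, p12) → 75.9047
  f13: (p3, p8, p4) → 40.8133
  f14: (p3, p2, p8) → 40.1501
  f15: (p10, p4, p1) → 48.3084
  f16: (p10, p5, p1) → 88.2539
  f17: (p10, p5, p4) → 13.7113
  f18: (p16, p18, p1) → 12.0242
  f19: (p16, p6, p1) → 21.0547
  f20: (p11, p3, p4) → 11.4599
  f21: (p11, p3, p18) → 14.4542
  f22: (p11, p4, p1) → 19.9668
  f23: (p11, p18, p1) → 19.1034
  f24: (p14, p3, p12) → 32.2627
  f25: (p14, p3, p18) → 25.9916
  f26: (p14, p16, p18) → 8.6082
  f27: (p14, p6, p12) → 32.6777
  f28: (p14, p16, p6) → 15.2768
Σ area = 972.359

Euler characteristic 16−42+28 = 2 ✓


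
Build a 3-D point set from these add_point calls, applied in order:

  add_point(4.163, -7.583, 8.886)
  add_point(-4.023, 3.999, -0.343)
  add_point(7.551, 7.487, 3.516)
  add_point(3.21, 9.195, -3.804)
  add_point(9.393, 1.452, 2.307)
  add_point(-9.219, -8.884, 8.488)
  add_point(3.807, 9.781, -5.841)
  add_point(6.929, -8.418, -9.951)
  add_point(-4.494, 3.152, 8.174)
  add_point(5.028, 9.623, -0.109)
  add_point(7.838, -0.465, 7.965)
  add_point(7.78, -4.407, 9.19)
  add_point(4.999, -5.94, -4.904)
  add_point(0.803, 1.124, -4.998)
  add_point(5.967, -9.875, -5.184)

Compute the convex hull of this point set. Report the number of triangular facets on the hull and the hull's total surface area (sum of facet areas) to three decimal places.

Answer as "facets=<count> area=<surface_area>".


Extreme-point indices: [0, 1, 2, 3, 4, 5, 6, 7, 8, 9, 10, 11, 13, 14] — 14 of 15 on the boundary.

Triangle areas on the boundary:
  f1: (p7, p6, p4) → 101.7089
  f2: (p13, p7, p6) → 48.3782
  f3: (p1, p8, p5) → 54.9189
  f4: (p1, p8, p6) → 39.0898
  f5: (p1, p13, p6) → 33.4110
  f6: (p1, p7, p5) → 157.2881
  f7: (p1, p13, p7) → 20.8608
  f8: (p2, p6, p4) → 32.8662
  f9: (p14, p7, p5) → 34.0928
  f10: (p14, p0, p5) → 96.3260
  f11: (p9, p2, p6) → 7.7750
  f12: (p9, p2, p8) → 33.3483
  f13: (p10, p2, p4) → 19.8077
  f14: (p10, p2, p8) → 56.4491
  f15: (p3, p8, p6) → 5.0443
  f16: (p3, p9, p6) → 3.3466
  f17: (p3, p9, p8) → 28.8843
  f18: (p11, p10, p8) → 25.6861
  f19: (p11, p8, p5) → 91.9572
  f20: (p11, p0, p5) → 18.9484
  f21: (p11, p14, p0) → 34.5603
  f22: (p11, p10, p4) → 10.4515
  f23: (p11, p7, p4) → 72.2545
  f24: (p11, p14, p7) → 26.0845
Σ area = 1053.538

Check V−E+F: 14 − 36 + 24 = 2.

facets=24 area=1053.538


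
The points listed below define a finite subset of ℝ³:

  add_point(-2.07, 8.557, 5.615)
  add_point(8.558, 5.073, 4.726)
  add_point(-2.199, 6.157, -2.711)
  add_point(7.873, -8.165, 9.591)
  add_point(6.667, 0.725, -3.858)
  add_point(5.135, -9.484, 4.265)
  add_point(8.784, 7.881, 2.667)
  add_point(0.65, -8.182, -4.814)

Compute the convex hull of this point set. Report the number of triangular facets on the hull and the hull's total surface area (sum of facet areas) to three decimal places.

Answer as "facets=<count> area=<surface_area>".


facets=12 area=643.090

8 of the 8 inputs are extreme points: [0, 1, 2, 3, 4, 5, 6, 7].

Triangle areas on the boundary:
  f1: (p0, p6, p2) → 47.2253
  f2: (p4, p6, p2) → 49.9801
  f3: (p3, p0, p5) → 59.4404
  f4: (p3, p4, p6) → 79.0103
  f5: (p3, p4, p5) → 38.1870
  f6: (p7, p4, p2) → 56.4098
  f7: (p7, p4, p5) → 53.7578
  f8: (p7, p0, p2) → 58.5759
  f9: (p7, p0, p5) → 96.9951
  f10: (p1, p0, p6) → 19.3770
  f11: (p1, p3, p6) → 6.8208
  f12: (p1, p3, p0) → 77.3102
Σ area = 643.090

Check V−E+F: 8 − 18 + 12 = 2.


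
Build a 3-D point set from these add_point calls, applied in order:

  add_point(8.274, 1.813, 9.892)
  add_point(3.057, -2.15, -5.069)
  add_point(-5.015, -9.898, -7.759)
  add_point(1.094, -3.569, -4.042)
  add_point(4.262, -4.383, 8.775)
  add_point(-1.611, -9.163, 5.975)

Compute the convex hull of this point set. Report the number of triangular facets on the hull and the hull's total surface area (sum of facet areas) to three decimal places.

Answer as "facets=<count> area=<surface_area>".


facets=8 area=364.033

Extreme-point indices: [0, 1, 2, 3, 4, 5] — 6 of 6 on the boundary.

Per-facet area ½‖(b−a)×(c−a)‖:
  f1: (p3, p0, p2) → 45.3361
  f2: (p3, p1, p2) → 9.1773
  f3: (p3, p1, p0) → 21.4833
  f4: (p4, p1, p2) → 79.6125
  f5: (p4, p1, p0) → 52.4378
  f6: (p5, p0, p2) → 97.1576
  f7: (p5, p4, p2) → 48.0779
  f8: (p5, p4, p0) → 10.7508
Σ area = 364.033

Euler: V−E+F = 6−12+8 = 2.


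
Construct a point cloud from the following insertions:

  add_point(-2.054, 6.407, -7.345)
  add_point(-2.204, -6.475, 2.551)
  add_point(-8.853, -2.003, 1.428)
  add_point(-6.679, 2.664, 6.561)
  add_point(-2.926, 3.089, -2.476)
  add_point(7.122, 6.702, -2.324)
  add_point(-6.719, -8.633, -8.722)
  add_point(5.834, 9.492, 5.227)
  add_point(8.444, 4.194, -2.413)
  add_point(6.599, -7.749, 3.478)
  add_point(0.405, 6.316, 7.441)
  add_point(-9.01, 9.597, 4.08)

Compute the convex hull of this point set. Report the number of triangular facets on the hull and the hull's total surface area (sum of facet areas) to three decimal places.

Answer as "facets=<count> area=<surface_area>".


facets=18 area=967.262

11 of the 12 inputs are extreme points: [0, 1, 2, 3, 5, 6, 7, 8, 9, 10, 11].

Area of each hull facet:
  f1: (p0, p6, p11) → 107.5517
  f2: (p0, p6, p8) → 92.6453
  f3: (p7, p10, p11) → 30.8888
  f4: (p7, p0, p11) → 91.8270
  f5: (p5, p0, p8) → 13.7949
  f6: (p5, p7, p8) → 10.5698
  f7: (p5, p7, p0) → 40.4742
  f8: (p3, p10, p11) → 30.7882
  f9: (p9, p7, p10) → 52.9028
  f10: (p9, p3, p10) → 63.3937
  f11: (p9, p3, p1) → 42.8021
  f12: (p9, p7, p8) → 64.5629
  f13: (p9, p6, p8) → 120.1576
  f14: (p9, p1, p6) → 49.7868
  f15: (p2, p1, p6) → 47.0861
  f16: (p2, p3, p1) → 29.4106
  f17: (p2, p6, p11) → 51.5032
  f18: (p2, p3, p11) → 27.1167
Σ area = 967.262

Euler characteristic 11−27+18 = 2 ✓


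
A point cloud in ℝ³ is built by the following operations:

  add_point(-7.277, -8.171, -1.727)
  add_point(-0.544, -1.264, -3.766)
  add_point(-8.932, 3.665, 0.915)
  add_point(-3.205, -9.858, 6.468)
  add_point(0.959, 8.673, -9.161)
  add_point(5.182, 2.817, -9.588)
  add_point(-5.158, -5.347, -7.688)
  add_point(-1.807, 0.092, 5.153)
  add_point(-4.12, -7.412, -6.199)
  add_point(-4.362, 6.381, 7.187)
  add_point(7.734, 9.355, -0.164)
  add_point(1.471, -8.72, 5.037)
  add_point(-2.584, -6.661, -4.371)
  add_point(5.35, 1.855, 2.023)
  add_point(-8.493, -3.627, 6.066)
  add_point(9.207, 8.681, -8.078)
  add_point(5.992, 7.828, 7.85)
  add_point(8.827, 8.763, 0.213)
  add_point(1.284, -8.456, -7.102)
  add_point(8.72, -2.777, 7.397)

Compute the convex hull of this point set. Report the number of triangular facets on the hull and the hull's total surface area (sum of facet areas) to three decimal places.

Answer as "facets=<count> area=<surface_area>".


facets=28 area=1220.526

16 of the 20 inputs are extreme points: [0, 2, 3, 4, 5, 6, 8, 9, 10, 11, 14, 15, 16, 17, 18, 19].

Per-facet area ½‖(b−a)×(c−a)‖:
  f1: (p9, p16, p3) → 85.1446
  f2: (p19, p16, p3) → 73.0743
  f3: (p4, p6, p2) → 89.1817
  f4: (p4, p9, p2) → 61.5479
  f5: (p0, p6, p2) → 41.8029
  f6: (p14, p9, p2) → 36.0230
  f7: (p14, p9, p3) → 39.7718
  f8: (p14, p0, p2) → 40.5534
  f9: (p14, p0, p3) → 33.7196
  f10: (p5, p4, p15) → 24.7078
  f11: (p5, p4, p6) → 48.1061
  f12: (p18, p0, p3) → 46.8471
  f13: (p18, p5, p6) → 43.3500
  f14: (p18, p19, p15) → 146.8284
  f15: (p18, p5, p15) → 20.9648
  f16: (p17, p19, p15) → 48.1925
  f17: (p17, p19, p16) → 44.9283
  f18: (p10, p9, p16) → 43.0516
  f19: (p10, p4, p9) → 81.1090
  f20: (p10, p17, p16) → 5.3228
  f21: (p10, p4, p15) → 33.5524
  f22: (p10, p17, p15) → 5.2238
  f23: (p11, p19, p3) → 15.5352
  f24: (p11, p18, p3) → 29.3044
  f25: (p11, p18, p19) → 56.9422
  f26: (p8, p0, p6) → 7.1827
  f27: (p8, p18, p6) → 6.9627
  f28: (p8, p18, p0) → 11.5948
Σ area = 1220.526

Check V−E+F: 16 − 42 + 28 = 2.


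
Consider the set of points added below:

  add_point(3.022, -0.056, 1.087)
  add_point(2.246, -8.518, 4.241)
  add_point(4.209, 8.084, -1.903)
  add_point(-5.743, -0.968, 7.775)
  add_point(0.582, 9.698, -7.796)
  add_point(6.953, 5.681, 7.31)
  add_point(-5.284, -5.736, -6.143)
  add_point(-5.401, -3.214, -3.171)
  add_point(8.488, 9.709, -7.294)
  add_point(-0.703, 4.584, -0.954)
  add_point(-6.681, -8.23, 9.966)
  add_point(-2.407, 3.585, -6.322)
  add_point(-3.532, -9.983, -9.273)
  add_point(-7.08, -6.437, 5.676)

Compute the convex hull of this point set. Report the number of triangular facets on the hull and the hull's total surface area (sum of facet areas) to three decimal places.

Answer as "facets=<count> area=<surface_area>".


facets=18 area=995.701

11 of the 14 inputs are extreme points: [1, 3, 4, 5, 6, 7, 8, 10, 11, 12, 13].

Triangle areas on the boundary:
  f1: (p10, p12, p13) → 23.6571
  f2: (p1, p12, p8) → 159.1657
  f3: (p1, p10, p12) → 77.2446
  f4: (p4, p12, p8) → 78.0806
  f5: (p6, p12, p13) → 27.6163
  f6: (p6, p4, p12) → 38.7284
  f7: (p5, p4, p8) → 60.2644
  f8: (p5, p1, p8) → 115.8468
  f9: (p5, p1, p10) → 80.3594
  f10: (p7, p6, p13) → 16.2322
  f11: (p3, p5, p10) → 45.4542
  f12: (p3, p5, p4) → 118.7008
  f13: (p3, p10, p13) → 14.0196
  f14: (p3, p7, p13) → 28.7267
  f15: (p11, p6, p4) → 8.3542
  f16: (p11, p7, p6) → 15.2891
  f17: (p11, p3, p4) → 44.0050
  f18: (p11, p3, p7) → 43.9561
Σ area = 995.701

Euler characteristic 11−27+18 = 2 ✓


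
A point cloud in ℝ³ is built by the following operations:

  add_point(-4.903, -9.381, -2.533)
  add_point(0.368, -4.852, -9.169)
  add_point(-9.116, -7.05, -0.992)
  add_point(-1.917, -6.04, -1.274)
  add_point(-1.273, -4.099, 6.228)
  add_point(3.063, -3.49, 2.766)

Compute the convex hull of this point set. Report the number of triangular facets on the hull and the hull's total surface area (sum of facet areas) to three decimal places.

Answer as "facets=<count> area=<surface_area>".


Extreme-point indices: [0, 1, 2, 4, 5] — 5 of 6 on the boundary.

Per-facet area ½‖(b−a)×(c−a)‖:
  f1: (p1, p0, p2) → 21.6866
  f2: (p1, p0, p5) → 51.3162
  f3: (p4, p0, p2) → 26.9297
  f4: (p4, p0, p5) → 29.7571
  f5: (p4, p1, p2) → 69.4623
  f6: (p4, p1, p5) → 31.1953
Σ area = 230.347

Check V−E+F: 5 − 9 + 6 = 2.

facets=6 area=230.347


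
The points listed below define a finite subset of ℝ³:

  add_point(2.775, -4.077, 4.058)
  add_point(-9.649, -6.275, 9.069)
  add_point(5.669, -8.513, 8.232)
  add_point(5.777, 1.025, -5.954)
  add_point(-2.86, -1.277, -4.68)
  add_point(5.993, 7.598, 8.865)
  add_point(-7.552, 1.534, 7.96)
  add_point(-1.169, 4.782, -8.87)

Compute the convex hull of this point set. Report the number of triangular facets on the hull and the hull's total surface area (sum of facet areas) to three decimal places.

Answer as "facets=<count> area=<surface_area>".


Points on the hull: [1, 2, 3, 4, 5, 6, 7] (7 of 8).

Facet areas (half cross-product norm):
  f1: (p2, p5, p1) → 124.0039
  f2: (p6, p5, p1) → 47.7913
  f3: (p6, p7, p1) → 68.8962
  f4: (p6, p7, p5) → 128.1465
  f5: (p4, p2, p1) → 113.6162
  f6: (p4, p7, p1) → 35.3001
  f7: (p3, p4, p2) → 74.4052
  f8: (p3, p4, p7) → 29.6159
  f9: (p3, p2, p5) → 117.3192
  f10: (p3, p7, p5) → 67.5026
Σ area = 806.597

Euler characteristic 7−15+10 = 2 ✓

facets=10 area=806.597


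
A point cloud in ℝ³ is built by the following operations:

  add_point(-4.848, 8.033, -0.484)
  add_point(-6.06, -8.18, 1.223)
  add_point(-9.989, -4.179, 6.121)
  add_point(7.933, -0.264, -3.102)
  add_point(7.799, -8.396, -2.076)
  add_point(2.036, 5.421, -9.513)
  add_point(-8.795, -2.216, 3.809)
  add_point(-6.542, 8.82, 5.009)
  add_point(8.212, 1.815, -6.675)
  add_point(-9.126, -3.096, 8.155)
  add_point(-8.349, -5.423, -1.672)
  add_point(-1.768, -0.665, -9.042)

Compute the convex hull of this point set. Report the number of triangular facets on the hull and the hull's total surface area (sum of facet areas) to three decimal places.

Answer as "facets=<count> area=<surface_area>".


Hull vertices (11/12): indices [0, 1, 2, 3, 4, 5, 7, 8, 9, 10, 11].

Area of each hull facet:
  f1: (p5, p7, p8) → 65.0917
  f2: (p10, p7, p2) → 54.3754
  f3: (p0, p5, p7) → 11.8377
  f4: (p0, p10, p7) → 40.0936
  f5: (p9, p7, p2) → 14.8641
  f6: (p3, p7, p8) → 38.5453
  f7: (p3, p4, p8) → 13.4984
  f8: (p3, p9, p7) → 116.9248
  f9: (p3, p9, p4) → 82.5399
  f10: (p1, p10, p2) → 16.8987
  f11: (p1, p4, p10) → 30.7800
  f12: (p1, p9, p2) → 7.3610
  f13: (p1, p9, p4) → 55.8868
  f14: (p11, p4, p10) → 76.4825
  f15: (p11, p0, p5) → 41.2623
  f16: (p11, p0, p10) → 65.7406
  f17: (p11, p5, p8) → 27.6699
  f18: (p11, p4, p8) → 58.3952
Σ area = 818.248

Euler characteristic 11−27+18 = 2 ✓

facets=18 area=818.248


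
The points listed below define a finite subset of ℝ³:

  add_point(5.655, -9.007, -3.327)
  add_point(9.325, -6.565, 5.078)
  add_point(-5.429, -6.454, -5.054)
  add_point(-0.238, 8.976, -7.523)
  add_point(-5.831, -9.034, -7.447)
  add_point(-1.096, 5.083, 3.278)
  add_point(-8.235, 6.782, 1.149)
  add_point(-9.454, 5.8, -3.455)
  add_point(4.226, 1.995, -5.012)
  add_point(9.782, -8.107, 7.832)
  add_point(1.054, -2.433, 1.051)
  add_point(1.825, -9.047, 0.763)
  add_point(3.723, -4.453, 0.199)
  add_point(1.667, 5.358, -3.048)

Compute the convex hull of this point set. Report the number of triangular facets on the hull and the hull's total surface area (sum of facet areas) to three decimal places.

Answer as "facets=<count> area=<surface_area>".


Extreme-point indices: [0, 1, 2, 3, 4, 5, 6, 7, 8, 9, 11, 13] — 12 of 14 on the boundary.

Per-facet area ½‖(b−a)×(c−a)‖:
  f1: (p4, p3, p7) → 83.3470
  f2: (p2, p4, p11) → 16.3246
  f3: (p0, p11, p9) → 29.9256
  f4: (p0, p4, p11) → 31.3795
  f5: (p0, p4, p3) → 110.4625
  f6: (p0, p8, p3) → 21.2063
  f7: (p6, p5, p9) → 39.4622
  f8: (p6, p11, p9) → 95.2342
  f9: (p6, p3, p7) → 25.5889
  f10: (p6, p5, p3) → 42.3897
  f11: (p6, p2, p11) → 71.2355
  f12: (p6, p4, p7) → 35.6258
  f13: (p6, p2, p4) → 11.0466
  f14: (p13, p5, p9) → 61.1053
  f15: (p13, p5, p3) → 17.1451
  f16: (p1, p8, p3) → 29.3329
  f17: (p1, p13, p9) → 13.7360
  f18: (p1, p13, p3) → 15.4260
  f19: (p1, p0, p9) → 10.8708
  f20: (p1, p0, p8) → 53.1207
Σ area = 813.965

Euler: V−E+F = 12−30+20 = 2.

facets=20 area=813.965


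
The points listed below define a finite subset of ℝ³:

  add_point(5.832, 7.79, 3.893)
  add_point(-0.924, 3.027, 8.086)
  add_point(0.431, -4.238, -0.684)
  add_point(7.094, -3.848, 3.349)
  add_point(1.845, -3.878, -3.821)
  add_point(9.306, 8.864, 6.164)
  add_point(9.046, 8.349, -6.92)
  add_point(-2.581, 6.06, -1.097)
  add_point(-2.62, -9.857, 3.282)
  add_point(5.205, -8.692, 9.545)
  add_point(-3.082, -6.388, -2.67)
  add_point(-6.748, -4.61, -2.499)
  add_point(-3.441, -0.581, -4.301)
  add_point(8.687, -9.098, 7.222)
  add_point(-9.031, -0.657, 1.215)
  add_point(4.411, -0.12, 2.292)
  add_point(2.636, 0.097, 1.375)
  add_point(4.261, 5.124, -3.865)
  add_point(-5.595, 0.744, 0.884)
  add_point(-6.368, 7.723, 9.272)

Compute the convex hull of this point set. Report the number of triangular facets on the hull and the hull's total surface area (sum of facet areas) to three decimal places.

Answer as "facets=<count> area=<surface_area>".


facets=20 area=1063.378

12 of the 20 inputs are extreme points: [4, 5, 6, 7, 8, 9, 10, 11, 12, 13, 14, 19].

Area of each hull facet:
  f1: (p19, p9, p5) → 139.0663
  f2: (p19, p6, p5) → 103.3477
  f3: (p7, p19, p14) → 50.2184
  f4: (p7, p19, p6) → 53.8632
  f5: (p8, p19, p14) → 64.4419
  f6: (p8, p19, p9) → 94.5085
  f7: (p12, p7, p14) → 28.4881
  f8: (p12, p7, p6) → 48.8989
  f9: (p13, p9, p5) → 37.8329
  f10: (p13, p6, p5) → 117.8743
  f11: (p13, p8, p9) → 20.3173
  f12: (p13, p8, p10) → 39.3203
  f13: (p11, p8, p14) → 25.6193
  f14: (p11, p8, p10) → 13.6563
  f15: (p11, p12, p14) → 16.2060
  f16: (p11, p12, p10) → 10.9324
  f17: (p4, p13, p6) → 98.7046
  f18: (p4, p13, p10) → 39.3394
  f19: (p4, p12, p6) → 45.3386
  f20: (p4, p12, p10) → 15.4035
Σ area = 1063.378

Check V−E+F: 12 − 30 + 20 = 2.
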